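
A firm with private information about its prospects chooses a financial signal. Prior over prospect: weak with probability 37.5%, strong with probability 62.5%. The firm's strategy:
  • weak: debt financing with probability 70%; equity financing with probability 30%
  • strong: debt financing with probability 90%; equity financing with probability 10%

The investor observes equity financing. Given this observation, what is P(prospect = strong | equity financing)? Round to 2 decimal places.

0.36

Apply Bayes' rule using the sender's strategy as the likelihood.
P(equity financing) = 0.375·0.3 + 0.625·0.1 = 0.175
P(strong | equity financing) = (0.625·0.1) / 0.175 = 0.0625 / 0.175 = 0.357143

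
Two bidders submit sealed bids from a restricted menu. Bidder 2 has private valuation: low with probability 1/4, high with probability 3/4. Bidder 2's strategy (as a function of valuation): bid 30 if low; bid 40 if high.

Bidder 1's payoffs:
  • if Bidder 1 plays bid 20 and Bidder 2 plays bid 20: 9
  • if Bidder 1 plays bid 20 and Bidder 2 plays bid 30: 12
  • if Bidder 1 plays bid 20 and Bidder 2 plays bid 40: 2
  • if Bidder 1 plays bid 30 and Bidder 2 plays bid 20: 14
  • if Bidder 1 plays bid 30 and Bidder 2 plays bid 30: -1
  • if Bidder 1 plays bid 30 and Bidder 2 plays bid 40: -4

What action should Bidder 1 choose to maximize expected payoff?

bid 20

E[bid 20] = 1/4·(12) + 3/4·(2) = 9/2
E[bid 30] = 1/4·(-1) + 3/4·(-4) = -13/4
Best response: bid 20 (9/2 is the largest).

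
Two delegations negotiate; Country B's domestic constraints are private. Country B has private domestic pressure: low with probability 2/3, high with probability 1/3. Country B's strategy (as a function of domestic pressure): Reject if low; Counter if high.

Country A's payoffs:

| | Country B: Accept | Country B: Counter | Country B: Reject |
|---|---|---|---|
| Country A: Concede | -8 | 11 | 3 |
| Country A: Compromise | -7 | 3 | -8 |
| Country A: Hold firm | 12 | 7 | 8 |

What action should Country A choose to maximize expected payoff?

E[Concede] = 2/3·(3) + 1/3·(11) = 17/3
E[Compromise] = 2/3·(-8) + 1/3·(3) = -13/3
E[Hold firm] = 2/3·(8) + 1/3·(7) = 23/3
Best response: Hold firm (23/3 is the largest).

Hold firm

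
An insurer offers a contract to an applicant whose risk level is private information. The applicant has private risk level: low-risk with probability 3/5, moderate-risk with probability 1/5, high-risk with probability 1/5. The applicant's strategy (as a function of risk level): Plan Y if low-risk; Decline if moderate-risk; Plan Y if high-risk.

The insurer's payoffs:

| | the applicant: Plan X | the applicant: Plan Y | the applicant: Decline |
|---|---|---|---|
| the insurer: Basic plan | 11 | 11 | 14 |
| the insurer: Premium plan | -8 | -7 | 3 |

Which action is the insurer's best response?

E[Basic plan] = 3/5·(11) + 1/5·(14) + 1/5·(11) = 58/5
E[Premium plan] = 3/5·(-7) + 1/5·(3) + 1/5·(-7) = -5
Best response: Basic plan (58/5 is the largest).

Basic plan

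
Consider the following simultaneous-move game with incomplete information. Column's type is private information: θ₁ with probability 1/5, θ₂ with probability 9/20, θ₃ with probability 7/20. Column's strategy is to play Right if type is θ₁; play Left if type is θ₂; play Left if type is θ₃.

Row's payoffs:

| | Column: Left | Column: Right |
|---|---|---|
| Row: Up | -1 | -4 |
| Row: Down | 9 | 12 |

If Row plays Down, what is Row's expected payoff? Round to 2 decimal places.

E[Down] = 1/5·12 + 9/20·9 + 7/20·9 = 12/5 + 81/20 + 63/20 = 48/5

9.60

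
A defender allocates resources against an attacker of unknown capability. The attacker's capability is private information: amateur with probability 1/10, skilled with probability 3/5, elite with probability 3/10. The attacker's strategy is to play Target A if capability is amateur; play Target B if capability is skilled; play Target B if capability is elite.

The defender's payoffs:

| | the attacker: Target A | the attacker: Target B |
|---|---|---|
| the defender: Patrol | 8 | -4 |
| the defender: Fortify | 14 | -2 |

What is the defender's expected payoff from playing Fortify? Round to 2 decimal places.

-0.40

Take the expectation over the attacker's capability, weighting each type's action by its prior probability.
E[Fortify] = 1/10·14 + 3/5·(-2) + 3/10·(-2) = 7/5 + (-6/5) + (-3/5) = -2/5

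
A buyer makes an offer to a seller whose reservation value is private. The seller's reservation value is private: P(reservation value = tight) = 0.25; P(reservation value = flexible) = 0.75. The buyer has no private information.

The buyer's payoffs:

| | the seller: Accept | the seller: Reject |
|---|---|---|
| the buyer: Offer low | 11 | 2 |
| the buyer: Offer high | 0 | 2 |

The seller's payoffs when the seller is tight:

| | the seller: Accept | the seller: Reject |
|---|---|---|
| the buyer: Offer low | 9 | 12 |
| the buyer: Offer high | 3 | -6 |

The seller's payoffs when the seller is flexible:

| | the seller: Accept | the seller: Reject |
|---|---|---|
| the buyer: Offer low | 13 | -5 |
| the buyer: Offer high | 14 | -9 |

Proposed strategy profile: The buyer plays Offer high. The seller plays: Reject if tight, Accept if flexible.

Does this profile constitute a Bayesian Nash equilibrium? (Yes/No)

The buyer plays Offer high: E[Offer high] = 0.25·(2) + 0.75·(0) = 0.5; E[Offer low] = 8.75. Not best-responding. ✗
The seller (reservation value tight), facing Offer high: Accept gives 3, Reject gives -6. Proposed Reject is not best — profitable deviation exists. ✗
The seller (reservation value flexible), facing Offer high: Accept gives 14, Reject gives -9. Proposed Accept is best. ✓

No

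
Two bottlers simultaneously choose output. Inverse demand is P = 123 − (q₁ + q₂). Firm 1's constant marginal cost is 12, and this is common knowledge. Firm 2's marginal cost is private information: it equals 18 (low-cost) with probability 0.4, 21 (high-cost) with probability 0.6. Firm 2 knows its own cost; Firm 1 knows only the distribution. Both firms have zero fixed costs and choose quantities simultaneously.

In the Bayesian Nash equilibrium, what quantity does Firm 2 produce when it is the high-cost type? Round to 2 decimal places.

31.20

Type-c best response for Firm 2: q₂(c) = (123 − c)/2 − q₁/2.
Firm 1 maximizes expected profit; its first-order condition is 123 − 2q₁ − E[q₂] − 12 = 0.
Substituting E[q₂] and solving: E[c₂] = 19.8, so q₁ = (123 − 2·12 + 19.8)/3 = 39.6.
q₂(high-cost) = (123 − 21 − 39.6)/2 = 31.2.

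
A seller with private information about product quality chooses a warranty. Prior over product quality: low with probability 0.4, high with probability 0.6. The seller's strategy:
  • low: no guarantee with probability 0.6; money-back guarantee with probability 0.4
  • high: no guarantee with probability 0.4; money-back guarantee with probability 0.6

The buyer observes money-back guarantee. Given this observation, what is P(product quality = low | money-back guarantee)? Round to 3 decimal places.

P(money-back guarantee) = 0.4·0.4 + 0.6·0.6 = 0.52
P(low | money-back guarantee) = (0.4·0.4) / 0.52 = 0.16 / 0.52 = 0.307692

0.308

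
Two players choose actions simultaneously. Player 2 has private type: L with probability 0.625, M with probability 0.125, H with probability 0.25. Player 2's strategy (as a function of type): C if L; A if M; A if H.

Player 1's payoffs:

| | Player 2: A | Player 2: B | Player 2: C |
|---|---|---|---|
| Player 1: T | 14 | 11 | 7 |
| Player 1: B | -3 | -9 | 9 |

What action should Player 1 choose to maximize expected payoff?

T

E[T] = 0.625·(7) + 0.125·(14) + 0.25·(14) = 9.625
E[B] = 0.625·(9) + 0.125·(-3) + 0.25·(-3) = 4.5
Best response: T (9.625 is the largest).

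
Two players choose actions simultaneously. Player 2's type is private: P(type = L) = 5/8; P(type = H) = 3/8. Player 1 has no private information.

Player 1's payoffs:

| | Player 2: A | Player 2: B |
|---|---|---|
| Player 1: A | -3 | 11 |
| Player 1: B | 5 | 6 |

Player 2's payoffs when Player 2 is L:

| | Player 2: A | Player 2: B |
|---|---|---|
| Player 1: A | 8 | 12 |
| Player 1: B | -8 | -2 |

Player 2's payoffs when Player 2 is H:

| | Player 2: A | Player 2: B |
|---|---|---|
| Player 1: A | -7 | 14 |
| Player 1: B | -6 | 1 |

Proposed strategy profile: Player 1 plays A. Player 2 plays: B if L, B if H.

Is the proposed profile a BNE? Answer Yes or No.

Yes

Player 1 plays A: E[A] = 5/8·(11) + 3/8·(11) = 11; E[B] = 6. Best-responding. ✓
Player 2 (type L), facing A: A gives 8, B gives 12. Proposed B is best. ✓
Player 2 (type H), facing A: A gives -7, B gives 14. Proposed B is best. ✓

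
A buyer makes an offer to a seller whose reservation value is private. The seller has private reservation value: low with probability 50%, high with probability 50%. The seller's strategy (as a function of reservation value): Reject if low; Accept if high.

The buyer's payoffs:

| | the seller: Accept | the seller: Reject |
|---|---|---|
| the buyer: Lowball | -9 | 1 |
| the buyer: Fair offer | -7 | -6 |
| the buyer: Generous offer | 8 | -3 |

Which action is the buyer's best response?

E[Lowball] = 0.5·(1) + 0.5·(-9) = -4
E[Fair offer] = 0.5·(-6) + 0.5·(-7) = -6.5
E[Generous offer] = 0.5·(-3) + 0.5·(8) = 2.5
Best response: Generous offer (2.5 is the largest).

Generous offer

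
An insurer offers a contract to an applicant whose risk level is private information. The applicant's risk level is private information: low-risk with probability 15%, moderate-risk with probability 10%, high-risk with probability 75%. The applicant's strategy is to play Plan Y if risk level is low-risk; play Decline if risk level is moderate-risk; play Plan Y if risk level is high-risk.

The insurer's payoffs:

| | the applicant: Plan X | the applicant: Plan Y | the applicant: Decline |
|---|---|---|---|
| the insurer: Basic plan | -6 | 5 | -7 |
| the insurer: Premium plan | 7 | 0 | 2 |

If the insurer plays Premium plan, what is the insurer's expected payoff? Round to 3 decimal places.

0.200

E[Premium plan] = 0.15·0 + 0.1·2 + 0.75·0 = 0 + 0.2 + 0 = 0.2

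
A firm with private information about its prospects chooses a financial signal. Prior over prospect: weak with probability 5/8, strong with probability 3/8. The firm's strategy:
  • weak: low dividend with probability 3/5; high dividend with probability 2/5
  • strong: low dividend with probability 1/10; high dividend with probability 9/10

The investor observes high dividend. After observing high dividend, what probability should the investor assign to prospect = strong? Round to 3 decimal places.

0.574

Apply Bayes' rule using the sender's strategy as the likelihood.
P(high dividend) = (5/8)·(2/5) + (3/8)·(9/10) = 47/80
P(strong | high dividend) = ((3/8)·(9/10)) / (47/80) = (27/80) / (47/80) = 27/47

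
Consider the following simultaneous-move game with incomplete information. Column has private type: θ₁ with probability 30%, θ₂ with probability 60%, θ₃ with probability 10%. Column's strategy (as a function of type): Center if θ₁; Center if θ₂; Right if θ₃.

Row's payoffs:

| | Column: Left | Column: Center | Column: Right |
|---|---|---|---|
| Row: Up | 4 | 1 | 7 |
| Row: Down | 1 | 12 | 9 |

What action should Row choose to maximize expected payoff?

Down

Compute Row's expected payoff for each action, taking the expectation over Column's type.
E[Up] = 0.3·(1) + 0.6·(1) + 0.1·(7) = 1.6
E[Down] = 0.3·(12) + 0.6·(12) + 0.1·(9) = 11.7
Best response: Down (11.7 is the largest).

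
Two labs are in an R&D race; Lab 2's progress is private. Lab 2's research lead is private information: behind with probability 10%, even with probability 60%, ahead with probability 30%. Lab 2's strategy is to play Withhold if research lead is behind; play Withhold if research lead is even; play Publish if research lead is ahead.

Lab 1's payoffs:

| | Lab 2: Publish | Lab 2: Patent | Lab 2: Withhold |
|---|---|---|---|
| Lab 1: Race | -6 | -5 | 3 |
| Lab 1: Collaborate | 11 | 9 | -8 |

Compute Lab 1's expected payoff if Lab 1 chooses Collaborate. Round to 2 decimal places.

-2.30

Take the expectation over Lab 2's research lead, weighting each type's action by its prior probability.
E[Collaborate] = 0.1·(-8) + 0.6·(-8) + 0.3·11 = (-0.8) + (-4.8) + 3.3 = -2.3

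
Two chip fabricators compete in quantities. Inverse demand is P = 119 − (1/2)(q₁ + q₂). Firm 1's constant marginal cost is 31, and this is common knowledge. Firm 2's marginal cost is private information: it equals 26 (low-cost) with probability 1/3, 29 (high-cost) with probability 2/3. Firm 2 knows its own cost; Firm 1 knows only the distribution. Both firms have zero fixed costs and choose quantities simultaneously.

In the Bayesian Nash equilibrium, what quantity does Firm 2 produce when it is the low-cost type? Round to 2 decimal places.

64.67

Each type of Firm 2 best-responds to q₁; Firm 1 best-responds to the expected q₂ over Firm 2's types.
Firm 2 with cost c maximizes (119 − (1/2)(q₁+q₂) − c)·q₂, giving q₂(c) = (119 − c − (1/2)q₁).
E[c₂] = 1/3·26 + 2/3·29 = 28
Firm 1's FOC against E[q₂] yields q₁ = (119 − 2·31 + E[c₂])/(3/2) = (119 − 62 + 28)/(3/2) = 56.6667.
q₂(low-cost) = (119 − 26 − (1/2)·56.6667) = 64.6667.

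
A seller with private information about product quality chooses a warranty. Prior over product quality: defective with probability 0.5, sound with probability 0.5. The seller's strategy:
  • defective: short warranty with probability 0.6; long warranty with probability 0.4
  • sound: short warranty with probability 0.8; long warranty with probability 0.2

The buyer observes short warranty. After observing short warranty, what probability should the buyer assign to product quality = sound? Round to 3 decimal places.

0.571

Apply Bayes' rule using the sender's strategy as the likelihood.
P(short warranty) = 0.5·0.6 + 0.5·0.8 = 0.7
P(sound | short warranty) = (0.5·0.8) / 0.7 = 0.4 / 0.7 = 0.571429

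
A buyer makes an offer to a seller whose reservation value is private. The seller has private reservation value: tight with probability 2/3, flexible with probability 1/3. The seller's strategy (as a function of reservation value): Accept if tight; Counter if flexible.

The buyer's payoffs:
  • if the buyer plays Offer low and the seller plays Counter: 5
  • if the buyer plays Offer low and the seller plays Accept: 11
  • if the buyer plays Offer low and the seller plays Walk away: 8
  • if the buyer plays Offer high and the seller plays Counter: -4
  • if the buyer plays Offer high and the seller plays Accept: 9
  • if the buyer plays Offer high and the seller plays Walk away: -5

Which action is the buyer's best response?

Offer low

E[Offer low] = 2/3·(11) + 1/3·(5) = 9
E[Offer high] = 2/3·(9) + 1/3·(-4) = 14/3
Best response: Offer low (9 is the largest).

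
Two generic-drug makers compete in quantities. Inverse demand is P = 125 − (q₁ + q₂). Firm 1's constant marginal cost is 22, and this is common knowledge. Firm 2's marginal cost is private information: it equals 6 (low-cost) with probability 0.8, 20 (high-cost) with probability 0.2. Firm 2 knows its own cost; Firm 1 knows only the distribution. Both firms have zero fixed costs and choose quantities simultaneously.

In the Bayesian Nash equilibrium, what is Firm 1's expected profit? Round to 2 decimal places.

Type-c best response for Firm 2: q₂(c) = (125 − c)/2 − q₁/2.
Firm 1 maximizes expected profit; its first-order condition is 125 − 2q₁ − E[q₂] − 22 = 0.
Substituting E[q₂] and solving: E[c₂] = 8.8, so q₁ = (125 − 2·22 + 8.8)/3 = 29.9333.
E[P] = 125 − (q₁ + E[q₂]) = 51.9333; Firm 1's expected profit = (E[P] − 22)·q₁ = (51.9333 − 22)·29.9333 = 896.004.

896.00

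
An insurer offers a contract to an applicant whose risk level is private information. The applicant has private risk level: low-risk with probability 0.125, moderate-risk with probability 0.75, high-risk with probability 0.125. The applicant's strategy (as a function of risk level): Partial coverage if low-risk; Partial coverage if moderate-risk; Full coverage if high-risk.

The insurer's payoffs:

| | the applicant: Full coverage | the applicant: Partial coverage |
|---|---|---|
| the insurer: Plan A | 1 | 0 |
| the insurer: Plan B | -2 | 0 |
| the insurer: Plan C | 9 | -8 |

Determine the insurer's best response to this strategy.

Plan A

Compute the insurer's expected payoff for each action, taking the expectation over the applicant's type.
E[Plan A] = 0.125·(0) + 0.75·(0) + 0.125·(1) = 0.125
E[Plan B] = 0.125·(0) + 0.75·(0) + 0.125·(-2) = -0.25
E[Plan C] = 0.125·(-8) + 0.75·(-8) + 0.125·(9) = -5.875
Best response: Plan A (0.125 is the largest).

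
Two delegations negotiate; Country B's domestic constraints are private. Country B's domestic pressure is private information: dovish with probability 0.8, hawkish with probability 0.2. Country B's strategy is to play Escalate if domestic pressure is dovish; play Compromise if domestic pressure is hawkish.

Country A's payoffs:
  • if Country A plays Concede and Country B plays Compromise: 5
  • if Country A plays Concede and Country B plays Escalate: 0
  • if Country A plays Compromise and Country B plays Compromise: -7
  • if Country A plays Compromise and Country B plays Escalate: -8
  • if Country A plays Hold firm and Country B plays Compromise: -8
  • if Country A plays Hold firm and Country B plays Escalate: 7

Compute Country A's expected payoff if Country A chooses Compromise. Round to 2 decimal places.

-7.80

E[Compromise] = 0.8·(-8) + 0.2·(-7) = (-6.4) + (-1.4) = -7.8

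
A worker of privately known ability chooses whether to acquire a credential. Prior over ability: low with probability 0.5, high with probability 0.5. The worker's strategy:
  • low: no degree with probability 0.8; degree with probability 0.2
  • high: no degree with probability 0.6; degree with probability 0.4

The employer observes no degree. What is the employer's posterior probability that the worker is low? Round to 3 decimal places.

0.571

P(no degree) = 0.5·0.8 + 0.5·0.6 = 0.7
P(low | no degree) = (0.5·0.8) / 0.7 = 0.4 / 0.7 = 0.571429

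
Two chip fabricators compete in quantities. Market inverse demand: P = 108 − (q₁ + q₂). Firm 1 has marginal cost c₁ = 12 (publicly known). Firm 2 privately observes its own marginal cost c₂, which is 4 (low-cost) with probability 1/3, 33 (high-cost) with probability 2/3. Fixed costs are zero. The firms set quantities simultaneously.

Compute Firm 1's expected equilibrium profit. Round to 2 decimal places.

Firm 2 with cost c maximizes (108 − (q₁+q₂) − c)·q₂, giving q₂(c) = (108 − c − q₁)/2.
E[c₂] = 1/3·4 + 2/3·33 = 23.3333
Firm 1's FOC against E[q₂] yields q₁ = (108 − 2·12 + E[c₂])/3 = (108 − 24 + 23.3333)/3 = 35.7778.
E[P] = 108 − (q₁ + E[q₂]) = 47.7778; Firm 1's expected profit = (E[P] − 12)·q₁ = (47.7778 − 12)·35.7778 = 1280.05.

1280.05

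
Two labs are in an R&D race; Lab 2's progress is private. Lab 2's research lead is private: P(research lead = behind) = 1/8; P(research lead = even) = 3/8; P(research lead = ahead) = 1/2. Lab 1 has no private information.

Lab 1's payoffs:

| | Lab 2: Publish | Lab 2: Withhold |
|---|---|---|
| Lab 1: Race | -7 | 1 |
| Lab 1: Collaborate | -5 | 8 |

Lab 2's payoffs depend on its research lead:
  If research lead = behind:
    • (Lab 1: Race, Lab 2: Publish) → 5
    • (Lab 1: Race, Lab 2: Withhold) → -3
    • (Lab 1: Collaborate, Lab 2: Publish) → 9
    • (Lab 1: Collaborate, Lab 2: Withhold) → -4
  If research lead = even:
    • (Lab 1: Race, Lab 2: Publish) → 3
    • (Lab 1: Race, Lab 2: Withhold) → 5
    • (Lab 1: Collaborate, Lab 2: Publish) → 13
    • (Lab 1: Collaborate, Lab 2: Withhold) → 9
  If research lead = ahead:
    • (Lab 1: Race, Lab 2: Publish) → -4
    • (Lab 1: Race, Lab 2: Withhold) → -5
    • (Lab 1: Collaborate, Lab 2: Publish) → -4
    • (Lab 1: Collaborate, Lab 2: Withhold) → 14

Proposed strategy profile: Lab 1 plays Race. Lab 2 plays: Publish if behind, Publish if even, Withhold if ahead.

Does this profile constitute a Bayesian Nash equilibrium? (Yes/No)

Lab 1 plays Race: E[Race] = 1/8·(-7) + 3/8·(-7) + 1/2·(1) = -3; E[Collaborate] = 3/2. Not best-responding. ✗
Lab 2 (research lead behind), facing Race: Publish gives 5, Withhold gives -3. Proposed Publish is best. ✓
Lab 2 (research lead even), facing Race: Publish gives 3, Withhold gives 5. Proposed Publish is not best — profitable deviation exists. ✗
Lab 2 (research lead ahead), facing Race: Publish gives -4, Withhold gives -5. Proposed Withhold is not best — profitable deviation exists. ✗

No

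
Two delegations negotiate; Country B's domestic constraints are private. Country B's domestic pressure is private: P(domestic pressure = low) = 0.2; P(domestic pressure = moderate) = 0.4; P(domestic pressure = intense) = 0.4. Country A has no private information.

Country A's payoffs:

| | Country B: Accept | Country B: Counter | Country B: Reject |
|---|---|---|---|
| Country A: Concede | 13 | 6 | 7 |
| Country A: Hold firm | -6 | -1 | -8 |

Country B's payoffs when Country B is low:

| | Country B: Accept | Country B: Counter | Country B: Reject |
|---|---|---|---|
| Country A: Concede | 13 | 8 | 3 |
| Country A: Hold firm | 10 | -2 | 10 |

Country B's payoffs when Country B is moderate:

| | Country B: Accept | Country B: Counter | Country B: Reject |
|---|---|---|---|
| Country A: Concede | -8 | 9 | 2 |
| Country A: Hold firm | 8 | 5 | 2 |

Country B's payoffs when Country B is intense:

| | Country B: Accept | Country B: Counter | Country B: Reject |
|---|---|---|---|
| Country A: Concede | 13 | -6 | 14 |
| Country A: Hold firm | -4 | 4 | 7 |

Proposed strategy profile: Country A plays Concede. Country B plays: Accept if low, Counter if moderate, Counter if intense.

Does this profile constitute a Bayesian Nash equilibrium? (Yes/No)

A profile is a BNE iff every type of every player is best-responding given beliefs about the other side.
Country A plays Concede: E[Concede] = 0.2·(13) + 0.4·(6) + 0.4·(6) = 7.4; E[Hold firm] = -2. Best-responding. ✓
Country B (domestic pressure low), facing Concede: Accept gives 13, Counter gives 8, Reject gives 3. Proposed Accept is best. ✓
Country B (domestic pressure moderate), facing Concede: Accept gives -8, Counter gives 9, Reject gives 2. Proposed Counter is best. ✓
Country B (domestic pressure intense), facing Concede: Accept gives 13, Counter gives -6, Reject gives 14. Proposed Counter is not best — profitable deviation exists. ✗

No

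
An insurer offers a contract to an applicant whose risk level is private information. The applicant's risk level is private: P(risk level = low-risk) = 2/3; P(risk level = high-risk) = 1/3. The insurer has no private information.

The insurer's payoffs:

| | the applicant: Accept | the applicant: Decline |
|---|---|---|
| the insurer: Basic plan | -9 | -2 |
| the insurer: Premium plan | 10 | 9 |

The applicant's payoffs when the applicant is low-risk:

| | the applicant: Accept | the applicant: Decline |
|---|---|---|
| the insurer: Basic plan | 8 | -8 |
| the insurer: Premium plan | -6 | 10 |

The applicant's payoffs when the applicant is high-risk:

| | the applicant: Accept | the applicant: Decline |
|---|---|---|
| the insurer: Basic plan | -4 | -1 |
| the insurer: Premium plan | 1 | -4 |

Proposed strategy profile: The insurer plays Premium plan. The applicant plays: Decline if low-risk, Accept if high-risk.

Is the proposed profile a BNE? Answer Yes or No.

Yes

The insurer plays Premium plan: E[Premium plan] = 2/3·(9) + 1/3·(10) = 28/3; E[Basic plan] = -13/3. Best-responding. ✓
The applicant (risk level low-risk), facing Premium plan: Accept gives -6, Decline gives 10. Proposed Decline is best. ✓
The applicant (risk level high-risk), facing Premium plan: Accept gives 1, Decline gives -4. Proposed Accept is best. ✓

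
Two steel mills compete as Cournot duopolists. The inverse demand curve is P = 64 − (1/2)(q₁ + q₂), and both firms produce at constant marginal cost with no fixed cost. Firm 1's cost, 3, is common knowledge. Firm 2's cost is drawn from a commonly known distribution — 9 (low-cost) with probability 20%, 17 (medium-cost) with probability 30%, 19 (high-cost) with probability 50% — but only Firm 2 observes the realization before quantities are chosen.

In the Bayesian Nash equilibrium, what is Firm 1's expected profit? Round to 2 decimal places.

1230.08

Type-c best response for Firm 2: q₂(c) = (64 − c) − q₁/2.
Firm 1 maximizes expected profit; its first-order condition is 64 − q₁ − (1/2)E[q₂] − 3 = 0.
Substituting E[q₂] and solving: E[c₂] = 16.4, so q₁ = (64 − 2·3 + 16.4)/(3/2) = 49.6.
E[P] = 64 − (1/2)·(q₁ + E[q₂]) = 27.8; Firm 1's expected profit = (E[P] − 3)·q₁ = (27.8 − 3)·49.6 = 1230.08.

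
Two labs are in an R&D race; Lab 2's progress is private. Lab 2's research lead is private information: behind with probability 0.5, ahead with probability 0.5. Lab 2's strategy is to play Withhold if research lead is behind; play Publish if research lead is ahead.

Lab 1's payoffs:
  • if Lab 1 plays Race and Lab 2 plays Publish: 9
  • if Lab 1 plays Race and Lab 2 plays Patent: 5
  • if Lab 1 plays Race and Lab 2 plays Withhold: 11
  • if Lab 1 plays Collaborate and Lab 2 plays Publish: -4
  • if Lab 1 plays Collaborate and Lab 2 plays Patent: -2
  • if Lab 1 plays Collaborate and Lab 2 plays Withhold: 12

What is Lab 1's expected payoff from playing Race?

10

E[Race] = 0.5·11 + 0.5·9 = 5.5 + 4.5 = 10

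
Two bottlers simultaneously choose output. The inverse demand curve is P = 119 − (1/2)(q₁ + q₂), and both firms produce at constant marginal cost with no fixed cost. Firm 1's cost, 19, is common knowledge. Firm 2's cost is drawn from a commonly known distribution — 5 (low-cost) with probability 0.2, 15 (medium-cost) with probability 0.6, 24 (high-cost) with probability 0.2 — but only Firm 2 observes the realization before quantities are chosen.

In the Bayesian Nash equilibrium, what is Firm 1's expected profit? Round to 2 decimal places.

Each type of Firm 2 best-responds to q₁; Firm 1 best-responds to the expected q₂ over Firm 2's types.
Firm 2 with cost c maximizes (119 − (1/2)(q₁+q₂) − c)·q₂, giving q₂(c) = (119 − c − (1/2)q₁).
E[c₂] = 0.2·5 + 0.6·15 + 0.2·24 = 14.8
Firm 1's FOC against E[q₂] yields q₁ = (119 − 2·19 + E[c₂])/(3/2) = (119 − 38 + 14.8)/(3/2) = 63.8667.
E[P] = 119 − (1/2)·(q₁ + E[q₂]) = 50.9333; Firm 1's expected profit = (E[P] − 19)·q₁ = (50.9333 − 19)·63.8667 = 2039.48.

2039.48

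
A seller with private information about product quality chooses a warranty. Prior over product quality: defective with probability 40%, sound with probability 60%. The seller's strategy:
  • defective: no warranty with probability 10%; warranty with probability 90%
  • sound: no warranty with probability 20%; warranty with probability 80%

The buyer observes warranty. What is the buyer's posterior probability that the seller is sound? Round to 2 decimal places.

0.57

P(warranty) = 0.4·0.9 + 0.6·0.8 = 0.84
P(sound | warranty) = (0.6·0.8) / 0.84 = 0.48 / 0.84 = 0.571429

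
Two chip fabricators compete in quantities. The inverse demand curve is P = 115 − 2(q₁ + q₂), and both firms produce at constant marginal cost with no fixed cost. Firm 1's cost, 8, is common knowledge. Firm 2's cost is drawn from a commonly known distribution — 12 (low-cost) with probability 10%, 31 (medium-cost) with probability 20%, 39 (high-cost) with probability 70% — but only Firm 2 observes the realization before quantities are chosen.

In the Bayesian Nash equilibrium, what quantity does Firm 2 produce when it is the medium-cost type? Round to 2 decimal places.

Firm 2 with cost c maximizes (115 − 2(q₁+q₂) − c)·q₂, giving q₂(c) = (115 − c − 2q₁)/4.
E[c₂] = 0.1·12 + 0.2·31 + 0.7·39 = 34.7
Firm 1's FOC against E[q₂] yields q₁ = (115 − 2·8 + E[c₂])/6 = (115 − 16 + 34.7)/6 = 22.2833.
q₂(medium-cost) = (115 − 31 − 2·22.2833)/4 = 9.85833.

9.86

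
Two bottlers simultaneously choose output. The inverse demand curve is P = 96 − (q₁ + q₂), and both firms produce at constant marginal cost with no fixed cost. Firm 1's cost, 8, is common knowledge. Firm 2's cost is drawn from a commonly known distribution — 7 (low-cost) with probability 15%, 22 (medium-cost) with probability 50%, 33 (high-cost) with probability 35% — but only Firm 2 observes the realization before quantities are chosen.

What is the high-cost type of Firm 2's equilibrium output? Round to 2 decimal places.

14.23

Firm 2 with cost c maximizes (96 − (q₁+q₂) − c)·q₂, giving q₂(c) = (96 − c − q₁)/2.
E[c₂] = 0.15·7 + 0.5·22 + 0.35·33 = 23.6
Firm 1's FOC against E[q₂] yields q₁ = (96 − 2·8 + E[c₂])/3 = (96 − 16 + 23.6)/3 = 34.5333.
q₂(high-cost) = (96 − 33 − 34.5333)/2 = 14.2333.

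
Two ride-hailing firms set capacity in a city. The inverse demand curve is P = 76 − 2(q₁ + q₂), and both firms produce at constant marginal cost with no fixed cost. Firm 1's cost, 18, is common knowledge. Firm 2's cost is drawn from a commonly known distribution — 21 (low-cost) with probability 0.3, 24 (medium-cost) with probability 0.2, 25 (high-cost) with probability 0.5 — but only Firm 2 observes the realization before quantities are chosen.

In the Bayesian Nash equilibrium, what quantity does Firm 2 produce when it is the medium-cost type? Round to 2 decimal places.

7.70

Type-c best response for Firm 2: q₂(c) = (76 − c)/4 − q₁/2.
Firm 1 maximizes expected profit; its first-order condition is 76 − 4q₁ − 2E[q₂] − 18 = 0.
Substituting E[q₂] and solving: E[c₂] = 23.6, so q₁ = (76 − 2·18 + 23.6)/6 = 10.6.
q₂(medium-cost) = (76 − 24 − 2·10.6)/4 = 7.7.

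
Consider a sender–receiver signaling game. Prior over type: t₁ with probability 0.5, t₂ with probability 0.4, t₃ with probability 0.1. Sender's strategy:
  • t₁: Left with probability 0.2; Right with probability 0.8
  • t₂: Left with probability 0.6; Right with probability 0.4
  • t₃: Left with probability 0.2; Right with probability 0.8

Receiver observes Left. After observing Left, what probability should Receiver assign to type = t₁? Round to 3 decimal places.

0.278

P(Left) = 0.5·0.2 + 0.4·0.6 + 0.1·0.2 = 0.36
P(t₁ | Left) = (0.5·0.2) / 0.36 = 0.1 / 0.36 = 0.277778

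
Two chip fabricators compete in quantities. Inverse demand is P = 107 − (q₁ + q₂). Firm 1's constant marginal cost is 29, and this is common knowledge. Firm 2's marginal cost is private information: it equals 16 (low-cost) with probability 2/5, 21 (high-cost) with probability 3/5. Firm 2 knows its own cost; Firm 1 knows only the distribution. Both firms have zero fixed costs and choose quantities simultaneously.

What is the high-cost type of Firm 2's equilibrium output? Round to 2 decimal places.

31.67

Each type of Firm 2 best-responds to q₁; Firm 1 best-responds to the expected q₂ over Firm 2's types.
Firm 2 with cost c maximizes (107 − (q₁+q₂) − c)·q₂, giving q₂(c) = (107 − c − q₁)/2.
E[c₂] = 2/5·16 + 3/5·21 = 19
Firm 1's FOC against E[q₂] yields q₁ = (107 − 2·29 + E[c₂])/3 = (107 − 58 + 19)/3 = 22.6667.
q₂(high-cost) = (107 − 21 − 22.6667)/2 = 31.6667.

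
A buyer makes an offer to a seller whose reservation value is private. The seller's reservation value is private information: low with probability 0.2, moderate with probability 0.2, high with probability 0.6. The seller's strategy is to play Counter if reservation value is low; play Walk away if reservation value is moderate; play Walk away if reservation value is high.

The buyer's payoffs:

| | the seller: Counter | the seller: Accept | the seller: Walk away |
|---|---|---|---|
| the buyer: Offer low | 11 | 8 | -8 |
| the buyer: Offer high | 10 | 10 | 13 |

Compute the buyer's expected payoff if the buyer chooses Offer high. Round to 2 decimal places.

12.40

E[Offer high] = 0.2·10 + 0.2·13 + 0.6·13 = 2 + 2.6 + 7.8 = 12.4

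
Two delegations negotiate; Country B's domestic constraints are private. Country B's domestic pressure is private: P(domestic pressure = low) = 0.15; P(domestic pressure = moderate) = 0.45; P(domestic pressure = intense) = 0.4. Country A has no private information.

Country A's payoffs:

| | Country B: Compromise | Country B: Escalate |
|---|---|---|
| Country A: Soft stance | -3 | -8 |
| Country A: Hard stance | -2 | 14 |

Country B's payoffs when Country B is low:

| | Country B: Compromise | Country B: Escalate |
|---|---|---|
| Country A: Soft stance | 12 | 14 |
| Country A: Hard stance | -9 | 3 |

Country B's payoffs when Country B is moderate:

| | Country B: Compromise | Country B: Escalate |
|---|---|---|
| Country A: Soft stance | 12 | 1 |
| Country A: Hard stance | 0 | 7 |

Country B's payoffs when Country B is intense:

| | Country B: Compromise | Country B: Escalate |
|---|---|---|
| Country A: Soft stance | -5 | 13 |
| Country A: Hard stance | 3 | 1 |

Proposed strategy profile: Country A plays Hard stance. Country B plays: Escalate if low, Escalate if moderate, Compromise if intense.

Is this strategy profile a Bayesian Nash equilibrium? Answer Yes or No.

Country A plays Hard stance: E[Hard stance] = 0.15·(14) + 0.45·(14) + 0.4·(-2) = 7.6; E[Soft stance] = -6. Best-responding. ✓
Country B (domestic pressure low), facing Hard stance: Compromise gives -9, Escalate gives 3. Proposed Escalate is best. ✓
Country B (domestic pressure moderate), facing Hard stance: Compromise gives 0, Escalate gives 7. Proposed Escalate is best. ✓
Country B (domestic pressure intense), facing Hard stance: Compromise gives 3, Escalate gives 1. Proposed Compromise is best. ✓

Yes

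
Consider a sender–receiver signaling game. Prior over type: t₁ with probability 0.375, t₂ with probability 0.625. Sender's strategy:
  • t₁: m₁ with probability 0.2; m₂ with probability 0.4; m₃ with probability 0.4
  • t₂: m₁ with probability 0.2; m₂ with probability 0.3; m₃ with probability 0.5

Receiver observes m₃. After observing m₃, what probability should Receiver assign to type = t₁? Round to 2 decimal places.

P(m₃) = 0.375·0.4 + 0.625·0.5 = 0.4625
P(t₁ | m₃) = (0.375·0.4) / 0.4625 = 0.15 / 0.4625 = 0.324324

0.32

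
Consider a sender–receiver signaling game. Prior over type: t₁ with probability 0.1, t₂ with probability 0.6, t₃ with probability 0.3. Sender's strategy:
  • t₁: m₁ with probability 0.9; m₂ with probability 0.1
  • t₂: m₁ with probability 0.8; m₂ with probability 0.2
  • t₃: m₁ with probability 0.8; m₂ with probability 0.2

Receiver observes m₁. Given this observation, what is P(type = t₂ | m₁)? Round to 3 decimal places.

P(m₁) = 0.1·0.9 + 0.6·0.8 + 0.3·0.8 = 0.81
P(t₂ | m₁) = (0.6·0.8) / 0.81 = 0.48 / 0.81 = 0.592593

0.593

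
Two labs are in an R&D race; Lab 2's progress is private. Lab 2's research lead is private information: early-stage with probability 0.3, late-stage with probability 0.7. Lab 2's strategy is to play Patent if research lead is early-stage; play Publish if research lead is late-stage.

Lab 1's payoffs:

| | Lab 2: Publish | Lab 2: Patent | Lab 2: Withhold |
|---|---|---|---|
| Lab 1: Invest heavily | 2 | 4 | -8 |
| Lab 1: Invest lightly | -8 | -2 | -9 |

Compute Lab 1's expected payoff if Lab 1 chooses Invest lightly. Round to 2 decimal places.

-6.20

Take the expectation over Lab 2's research lead, weighting each type's action by its prior probability.
E[Invest lightly] = 0.3·(-2) + 0.7·(-8) = (-0.6) + (-5.6) = -6.2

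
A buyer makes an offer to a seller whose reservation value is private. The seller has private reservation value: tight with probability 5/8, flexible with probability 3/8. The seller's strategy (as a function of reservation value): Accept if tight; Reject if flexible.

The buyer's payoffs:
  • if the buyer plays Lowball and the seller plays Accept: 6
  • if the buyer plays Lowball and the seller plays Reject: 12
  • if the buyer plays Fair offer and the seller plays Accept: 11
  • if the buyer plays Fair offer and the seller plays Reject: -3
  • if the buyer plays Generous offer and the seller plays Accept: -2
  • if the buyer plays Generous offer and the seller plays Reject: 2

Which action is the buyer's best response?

Lowball

Compute the buyer's expected payoff for each action, taking the expectation over the seller's type.
E[Lowball] = 5/8·(6) + 3/8·(12) = 33/4
E[Fair offer] = 5/8·(11) + 3/8·(-3) = 23/4
E[Generous offer] = 5/8·(-2) + 3/8·(2) = -1/2
Best response: Lowball (33/4 is the largest).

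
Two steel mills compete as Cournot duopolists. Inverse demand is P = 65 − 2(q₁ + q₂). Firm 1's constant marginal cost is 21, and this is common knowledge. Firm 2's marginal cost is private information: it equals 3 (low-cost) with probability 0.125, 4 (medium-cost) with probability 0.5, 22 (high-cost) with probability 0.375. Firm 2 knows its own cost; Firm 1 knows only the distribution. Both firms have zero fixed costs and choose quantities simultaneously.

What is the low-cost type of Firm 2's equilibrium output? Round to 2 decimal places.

Each type of Firm 2 best-responds to q₁; Firm 1 best-responds to the expected q₂ over Firm 2's types.
Firm 2 with cost c maximizes (65 − 2(q₁+q₂) − c)·q₂, giving q₂(c) = (65 − c − 2q₁)/4.
E[c₂] = 0.125·3 + 0.5·4 + 0.375·22 = 10.625
Firm 1's FOC against E[q₂] yields q₁ = (65 − 2·21 + E[c₂])/6 = (65 − 42 + 10.625)/6 = 5.60417.
q₂(low-cost) = (65 − 3 − 2·5.60417)/4 = 12.6979.

12.70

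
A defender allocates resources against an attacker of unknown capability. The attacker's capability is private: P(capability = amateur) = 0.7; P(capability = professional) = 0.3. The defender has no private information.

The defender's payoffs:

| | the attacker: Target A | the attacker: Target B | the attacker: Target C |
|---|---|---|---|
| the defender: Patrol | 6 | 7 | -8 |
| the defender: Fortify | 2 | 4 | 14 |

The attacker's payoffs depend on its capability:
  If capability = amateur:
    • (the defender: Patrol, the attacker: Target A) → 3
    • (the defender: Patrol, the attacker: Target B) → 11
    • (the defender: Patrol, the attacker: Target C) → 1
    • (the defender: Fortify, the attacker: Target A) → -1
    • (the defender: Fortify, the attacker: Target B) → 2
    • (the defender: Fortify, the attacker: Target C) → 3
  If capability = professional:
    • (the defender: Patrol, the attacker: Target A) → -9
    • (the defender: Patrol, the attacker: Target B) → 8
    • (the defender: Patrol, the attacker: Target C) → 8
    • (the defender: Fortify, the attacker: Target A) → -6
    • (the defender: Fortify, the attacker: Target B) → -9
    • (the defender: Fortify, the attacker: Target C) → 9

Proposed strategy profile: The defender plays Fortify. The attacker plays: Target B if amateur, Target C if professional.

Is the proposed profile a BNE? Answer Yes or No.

A profile is a BNE iff every type of every player is best-responding given beliefs about the other side.
The defender plays Fortify: E[Fortify] = 0.7·(4) + 0.3·(14) = 7; E[Patrol] = 2.5. Best-responding. ✓
The attacker (capability amateur), facing Fortify: Target A gives -1, Target B gives 2, Target C gives 3. Proposed Target B is not best — profitable deviation exists. ✗
The attacker (capability professional), facing Fortify: Target A gives -6, Target B gives -9, Target C gives 9. Proposed Target C is best. ✓

No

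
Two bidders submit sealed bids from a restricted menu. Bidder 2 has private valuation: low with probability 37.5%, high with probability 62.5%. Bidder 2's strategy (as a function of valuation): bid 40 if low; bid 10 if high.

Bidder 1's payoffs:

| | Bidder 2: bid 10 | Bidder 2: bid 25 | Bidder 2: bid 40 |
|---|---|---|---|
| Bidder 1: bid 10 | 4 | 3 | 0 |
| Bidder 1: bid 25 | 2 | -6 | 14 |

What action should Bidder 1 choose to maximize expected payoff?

E[bid 10] = 0.375·(0) + 0.625·(4) = 2.5
E[bid 25] = 0.375·(14) + 0.625·(2) = 6.5
Best response: bid 25 (6.5 is the largest).

bid 25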